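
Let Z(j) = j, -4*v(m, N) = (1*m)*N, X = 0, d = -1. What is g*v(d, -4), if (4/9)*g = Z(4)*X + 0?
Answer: 0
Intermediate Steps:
v(m, N) = -N*m/4 (v(m, N) = -1*m*N/4 = -m*N/4 = -N*m/4)
g = 0 (g = 9*(4*0 + 0)/4 = 9*(0 + 0)/4 = (9/4)*0 = 0)
g*v(d, -4) = 0*(-¼*(-4)*(-1)) = 0*(-1) = 0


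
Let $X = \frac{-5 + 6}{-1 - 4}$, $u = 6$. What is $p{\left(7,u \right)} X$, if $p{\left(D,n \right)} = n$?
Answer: $- \frac{6}{5} \approx -1.2$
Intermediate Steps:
$X = - \frac{1}{5}$ ($X = 1 \frac{1}{-5} = 1 \left(- \frac{1}{5}\right) = - \frac{1}{5} \approx -0.2$)
$p{\left(7,u \right)} X = 6 \left(- \frac{1}{5}\right) = - \frac{6}{5}$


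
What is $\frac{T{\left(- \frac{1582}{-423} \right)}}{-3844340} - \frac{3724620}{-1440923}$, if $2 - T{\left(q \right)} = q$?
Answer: $\frac{1514203387701932}{585791330655465} \approx 2.5849$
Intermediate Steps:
$T{\left(q \right)} = 2 - q$
$\frac{T{\left(- \frac{1582}{-423} \right)}}{-3844340} - \frac{3724620}{-1440923} = \frac{2 - - \frac{1582}{-423}}{-3844340} - \frac{3724620}{-1440923} = \left(2 - \left(-1582\right) \left(- \frac{1}{423}\right)\right) \left(- \frac{1}{3844340}\right) - - \frac{3724620}{1440923} = \left(2 - \frac{1582}{423}\right) \left(- \frac{1}{3844340}\right) + \frac{3724620}{1440923} = \left(- \frac{736}{423}\right) \left(- \frac{1}{3844340}\right) + \frac{3724620}{1440923} = \frac{184}{406538955} + \frac{3724620}{1440923} = \frac{1514203387701932}{585791330655465}$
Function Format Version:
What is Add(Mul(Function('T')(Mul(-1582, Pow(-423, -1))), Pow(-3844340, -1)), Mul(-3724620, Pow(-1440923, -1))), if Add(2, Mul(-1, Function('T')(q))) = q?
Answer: Rational(1514203387701932, 585791330655465) ≈ 2.5849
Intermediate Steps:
Function('T')(q) = Add(2, Mul(-1, q))
Add(Mul(Function('T')(Mul(-1582, Pow(-423, -1))), Pow(-3844340, -1)), Mul(-3724620, Pow(-1440923, -1))) = Add(Mul(Add(2, Mul(-1, Mul(-1582, Pow(-423, -1)))), Pow(-3844340, -1)), Mul(-3724620, Pow(-1440923, -1))) = Add(Mul(Add(2, Mul(-1, Mul(-1582, Rational(-1, 423)))), Rational(-1, 3844340)), Mul(-3724620, Rational(-1, 1440923))) = Add(Mul(Add(2, Mul(-1, Rational(1582, 423))), Rational(-1, 3844340)), Rational(3724620, 1440923)) = Add(Mul(Add(2, Rational(-1582, 423)), Rational(-1, 3844340)), Rational(3724620, 1440923)) = Add(Mul(Rational(-736, 423), Rational(-1, 3844340)), Rational(3724620, 1440923)) = Add(Rational(184, 406538955), Rational(3724620, 1440923)) = Rational(1514203387701932, 585791330655465)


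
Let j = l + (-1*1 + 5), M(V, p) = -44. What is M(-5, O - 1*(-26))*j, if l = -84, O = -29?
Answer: 3520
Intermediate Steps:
j = -80 (j = -84 + (-1*1 + 5) = -84 + (-1 + 5) = -84 + 4 = -80)
M(-5, O - 1*(-26))*j = -44*(-80) = 3520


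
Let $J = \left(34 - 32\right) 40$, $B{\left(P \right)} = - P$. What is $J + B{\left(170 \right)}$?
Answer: $-90$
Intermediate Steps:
$J = 80$ ($J = 2 \cdot 40 = 80$)
$J + B{\left(170 \right)} = 80 - 170 = -90$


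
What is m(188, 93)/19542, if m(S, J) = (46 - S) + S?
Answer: 23/9771 ≈ 0.0023539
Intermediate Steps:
m(S, J) = 46
m(188, 93)/19542 = 46/19542 = 46*(1/19542) = 23/9771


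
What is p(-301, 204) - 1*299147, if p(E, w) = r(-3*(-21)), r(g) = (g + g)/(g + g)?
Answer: -299146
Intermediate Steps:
r(g) = 1 (r(g) = (2*g)/((2*g)) = (2*g)*(1/(2*g)) = 1)
p(E, w) = 1
p(-301, 204) - 1*299147 = 1 - 1*299147 = 1 - 299147 = -299146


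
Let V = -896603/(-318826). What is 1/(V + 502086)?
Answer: 318826/160078967639 ≈ 1.9917e-6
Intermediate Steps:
V = 896603/318826 (V = -896603*(-1/318826) = 896603/318826 ≈ 2.8122)
1/(V + 502086) = 1/(896603/318826 + 502086) = 1/(160078967639/318826) = 318826/160078967639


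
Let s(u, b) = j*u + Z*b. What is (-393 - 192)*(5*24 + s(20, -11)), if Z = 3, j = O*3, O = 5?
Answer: -226395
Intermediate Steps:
j = 15 (j = 5*3 = 15)
s(u, b) = 3*b + 15*u (s(u, b) = 15*u + 3*b = 3*b + 15*u)
(-393 - 192)*(5*24 + s(20, -11)) = (-393 - 192)*(5*24 + (3*(-11) + 15*20)) = -585*(120 + (-33 + 300)) = -585*(120 + 267) = -585*387 = -226395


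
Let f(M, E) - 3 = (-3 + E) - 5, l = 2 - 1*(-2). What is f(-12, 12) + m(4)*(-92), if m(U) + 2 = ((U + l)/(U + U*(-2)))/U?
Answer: 237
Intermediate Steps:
l = 4 (l = 2 + 2 = 4)
m(U) = -2 - (4 + U)/U² (m(U) = -2 + ((U + 4)/(U + U*(-2)))/U = -2 + ((4 + U)/(U - 2*U))/U = -2 + ((4 + U)/((-U)))/U = -2 + ((4 + U)*(-1/U))/U = -2 + (-(4 + U)/U)/U = -2 - (4 + U)/U²)
f(M, E) = -5 + E (f(M, E) = 3 + ((-3 + E) - 5) = 3 + (-8 + E) = -5 + E)
f(-12, 12) + m(4)*(-92) = (-5 + 12) + (-2 - 1/4 - 4/4²)*(-92) = 7 + (-2 - 1*¼ - 4*1/16)*(-92) = 7 + (-2 - ¼ - ¼)*(-92) = 7 - 5/2*(-92) = 7 + 230 = 237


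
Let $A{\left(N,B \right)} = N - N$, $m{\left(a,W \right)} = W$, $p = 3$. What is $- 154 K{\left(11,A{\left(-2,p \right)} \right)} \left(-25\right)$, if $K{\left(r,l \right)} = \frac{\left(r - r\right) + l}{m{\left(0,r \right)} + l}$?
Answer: $0$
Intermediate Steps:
$A{\left(N,B \right)} = 0$
$K{\left(r,l \right)} = \frac{l}{l + r}$ ($K{\left(r,l \right)} = \frac{\left(r - r\right) + l}{r + l} = \frac{0 + l}{l + r} = \frac{l}{l + r}$)
$- 154 K{\left(11,A{\left(-2,p \right)} \right)} \left(-25\right) = - 154 \frac{0}{0 + 11} \left(-25\right) = - 154 \cdot \frac{0}{11} \left(-25\right) = - 154 \cdot 0 \cdot \frac{1}{11} \left(-25\right) = \left(-154\right) 0 \left(-25\right) = 0 \left(-25\right) = 0$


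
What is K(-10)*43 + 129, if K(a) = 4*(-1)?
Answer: -43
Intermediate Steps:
K(a) = -4
K(-10)*43 + 129 = -4*43 + 129 = -172 + 129 = -43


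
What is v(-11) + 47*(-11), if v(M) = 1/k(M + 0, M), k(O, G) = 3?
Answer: -1550/3 ≈ -516.67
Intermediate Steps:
v(M) = ⅓ (v(M) = 1/3 = ⅓)
v(-11) + 47*(-11) = ⅓ + 47*(-11) = ⅓ - 517 = -1550/3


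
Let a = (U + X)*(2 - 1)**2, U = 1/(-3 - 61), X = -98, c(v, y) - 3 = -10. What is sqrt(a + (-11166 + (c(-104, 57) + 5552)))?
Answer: I*sqrt(366017)/8 ≈ 75.624*I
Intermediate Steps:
c(v, y) = -7 (c(v, y) = 3 - 10 = -7)
U = -1/64 (U = 1/(-64) = -1/64 ≈ -0.015625)
a = -6273/64 (a = (-1/64 - 98)*(2 - 1)**2 = -6273/64*1**2 = -6273/64*1 = -6273/64 ≈ -98.016)
sqrt(a + (-11166 + (c(-104, 57) + 5552))) = sqrt(-6273/64 + (-11166 + (-7 + 5552))) = sqrt(-6273/64 + (-11166 + 5545)) = sqrt(-6273/64 - 5621) = sqrt(-366017/64) = I*sqrt(366017)/8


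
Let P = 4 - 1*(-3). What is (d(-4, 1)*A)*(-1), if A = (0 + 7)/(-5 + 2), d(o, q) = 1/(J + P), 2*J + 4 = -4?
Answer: 7/9 ≈ 0.77778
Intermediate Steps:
P = 7 (P = 4 + 3 = 7)
J = -4 (J = -2 + (½)*(-4) = -2 - 2 = -4)
d(o, q) = ⅓ (d(o, q) = 1/(-4 + 7) = 1/3 = ⅓)
A = -7/3 (A = 7/(-3) = 7*(-⅓) = -7/3 ≈ -2.3333)
(d(-4, 1)*A)*(-1) = ((⅓)*(-7/3))*(-1) = -7/9*(-1) = 7/9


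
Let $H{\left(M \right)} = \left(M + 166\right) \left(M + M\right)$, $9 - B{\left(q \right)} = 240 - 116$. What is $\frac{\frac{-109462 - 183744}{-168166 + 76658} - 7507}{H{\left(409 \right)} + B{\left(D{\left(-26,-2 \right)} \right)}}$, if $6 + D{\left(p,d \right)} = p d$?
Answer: $- \frac{68665735}{4303026438} \approx -0.015958$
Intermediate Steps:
$D{\left(p,d \right)} = -6 + d p$ ($D{\left(p,d \right)} = -6 + p d = -6 + d p$)
$B{\left(q \right)} = -115$ ($B{\left(q \right)} = 9 - \left(240 - 116\right) = 9 - 124 = -115$)
$H{\left(M \right)} = 2 M \left(166 + M\right)$ ($H{\left(M \right)} = \left(166 + M\right) 2 M = 2 M \left(166 + M\right)$)
$\frac{\frac{-109462 - 183744}{-168166 + 76658} - 7507}{H{\left(409 \right)} + B{\left(D{\left(-26,-2 \right)} \right)}} = \frac{\frac{-109462 - 183744}{-168166 + 76658} - 7507}{2 \cdot 409 \left(166 + 409\right) - 115} = \frac{- \frac{293206}{-91508} - 7507}{2 \cdot 409 \cdot 575 - 115} = \frac{\left(-293206\right) \left(- \frac{1}{91508}\right) - 7507}{470350 - 115} = \frac{\frac{146603}{45754} - 7507}{470235} = \left(- \frac{343328675}{45754}\right) \frac{1}{470235} = - \frac{68665735}{4303026438}$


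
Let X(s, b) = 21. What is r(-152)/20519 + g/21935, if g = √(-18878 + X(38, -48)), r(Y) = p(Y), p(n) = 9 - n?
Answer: 161/20519 + I*√18857/21935 ≈ 0.0078464 + 0.0062604*I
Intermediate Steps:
r(Y) = 9 - Y
g = I*√18857 (g = √(-18878 + 21) = √(-18857) = I*√18857 ≈ 137.32*I)
r(-152)/20519 + g/21935 = (9 - 1*(-152))/20519 + (I*√18857)/21935 = (9 + 152)*(1/20519) + (I*√18857)*(1/21935) = 161*(1/20519) + I*√18857/21935 = 161/20519 + I*√18857/21935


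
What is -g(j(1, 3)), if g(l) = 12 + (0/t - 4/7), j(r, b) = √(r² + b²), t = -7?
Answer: -80/7 ≈ -11.429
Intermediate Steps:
j(r, b) = √(b² + r²)
g(l) = 80/7 (g(l) = 12 + (0/(-7) - 4/7) = 12 + (0*(-⅐) - 4*⅐) = 12 + (0 - 4/7) = 12 - 4/7 = 80/7)
-g(j(1, 3)) = -1*80/7 = -80/7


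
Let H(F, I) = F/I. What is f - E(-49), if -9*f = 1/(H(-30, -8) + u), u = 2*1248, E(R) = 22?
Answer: -1979806/89991 ≈ -22.000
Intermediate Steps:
u = 2496
f = -4/89991 (f = -1/(9*(-30/(-8) + 2496)) = -1/(9*(-30*(-1/8) + 2496)) = -1/(9*(15/4 + 2496)) = -1/(9*9999/4) = -1/9*4/9999 = -4/89991 ≈ -4.4449e-5)
f - E(-49) = -4/89991 - 1*22 = -4/89991 - 22 = -1979806/89991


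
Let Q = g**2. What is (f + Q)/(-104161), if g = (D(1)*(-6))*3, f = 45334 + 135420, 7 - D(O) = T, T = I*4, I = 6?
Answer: -274390/104161 ≈ -2.6343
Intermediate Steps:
T = 24 (T = 6*4 = 24)
D(O) = -17 (D(O) = 7 - 1*24 = 7 - 24 = -17)
f = 180754
g = 306 (g = -17*(-6)*3 = 102*3 = 306)
Q = 93636 (Q = 306**2 = 93636)
(f + Q)/(-104161) = (180754 + 93636)/(-104161) = 274390*(-1/104161) = -274390/104161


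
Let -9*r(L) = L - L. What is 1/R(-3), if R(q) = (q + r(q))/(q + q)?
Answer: 2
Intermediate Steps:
r(L) = 0 (r(L) = -(L - L)/9 = -⅑*0 = 0)
R(q) = ½ (R(q) = (q + 0)/(q + q) = q/((2*q)) = q*(1/(2*q)) = ½)
1/R(-3) = 1/(½) = 2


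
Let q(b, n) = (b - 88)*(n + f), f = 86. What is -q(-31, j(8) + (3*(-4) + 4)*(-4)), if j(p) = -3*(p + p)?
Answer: 8330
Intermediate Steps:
j(p) = -6*p
q(b, n) = (-88 + b)*(86 + n) (q(b, n) = (b - 88)*(n + 86) = (-88 + b)*(86 + n))
-q(-31, j(8) + (3*(-4) + 4)*(-4)) = -(-7568 - 88*(-6*8 + (3*(-4) + 4)*(-4)) + 86*(-31) - 31*(-6*8 + (3*(-4) + 4)*(-4))) = -(-7568 - 88*(-48 + (-12 + 4)*(-4)) - 2666 - 31*(-48 + (-12 + 4)*(-4))) = -(-7568 - 88*(-48 - 8*(-4)) - 2666 - 31*(-48 - 8*(-4))) = -(-7568 - 88*(-48 + 32) - 2666 - 31*(-48 + 32)) = -(-7568 - 88*(-16) - 2666 - 31*(-16)) = -(-7568 + 1408 - 2666 + 496) = -1*(-8330) = 8330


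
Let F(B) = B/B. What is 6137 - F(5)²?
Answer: 6136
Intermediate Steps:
F(B) = 1
6137 - F(5)² = 6137 - 1*1² = 6137 - 1*1 = 6137 - 1 = 6136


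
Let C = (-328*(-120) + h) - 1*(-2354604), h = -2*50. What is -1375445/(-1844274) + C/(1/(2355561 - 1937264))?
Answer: 1846756631838040037/1844274 ≈ 1.0013e+12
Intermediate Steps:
h = -100
C = 2393864 (C = (-328*(-120) - 100) - 1*(-2354604) = (39360 - 100) + 2354604 = 39260 + 2354604 = 2393864)
-1375445/(-1844274) + C/(1/(2355561 - 1937264)) = -1375445/(-1844274) + 2393864/(1/(2355561 - 1937264)) = -1375445*(-1/1844274) + 2393864/(1/418297) = 1375445/1844274 + 2393864/(1/418297) = 1375445/1844274 + 2393864*418297 = 1375445/1844274 + 1001346129608 = 1846756631838040037/1844274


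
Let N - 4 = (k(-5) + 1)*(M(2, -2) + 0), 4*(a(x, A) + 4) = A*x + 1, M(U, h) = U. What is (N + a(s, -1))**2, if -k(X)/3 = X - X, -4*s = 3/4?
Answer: 21609/4096 ≈ 5.2756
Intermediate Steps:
s = -3/16 (s = -3/(4*4) = -1/4*3/4 = -3/16 ≈ -0.18750)
a(x, A) = -15/4 + A*x/4 (a(x, A) = -4 + (A*x + 1)/4 = -4 + (1 + A*x)/4 = -4 + (1/4 + A*x/4) = -15/4 + A*x/4)
k(X) = 0 (k(X) = -3*(X - X) = -3*0 = 0)
N = 6 (N = 4 + (0 + 1)*(2 + 0) = 4 + 1*2 = 4 + 2 = 6)
(N + a(s, -1))**2 = (6 + (-15/4 + (1/4)*(-1)*(-3/16)))**2 = (6 + (-15/4 + 3/64))**2 = (6 - 237/64)**2 = (147/64)**2 = 21609/4096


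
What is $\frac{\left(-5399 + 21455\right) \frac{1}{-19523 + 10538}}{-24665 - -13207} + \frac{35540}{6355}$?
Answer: $\frac{121964988536}{21808269205} \approx 5.5926$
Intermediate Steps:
$\frac{\left(-5399 + 21455\right) \frac{1}{-19523 + 10538}}{-24665 - -13207} + \frac{35540}{6355} = \frac{16056 \frac{1}{-8985}}{-24665 + 13207} + 35540 \cdot \frac{1}{6355} = \frac{16056 \left(- \frac{1}{8985}\right)}{-11458} + \frac{7108}{1271} = \left(- \frac{5352}{2995}\right) \left(- \frac{1}{11458}\right) + \frac{7108}{1271} = \frac{2676}{17158355} + \frac{7108}{1271} = \frac{121964988536}{21808269205}$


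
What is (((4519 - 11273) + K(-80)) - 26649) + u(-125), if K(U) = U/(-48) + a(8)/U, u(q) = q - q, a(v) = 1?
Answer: -8016323/240 ≈ -33401.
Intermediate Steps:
u(q) = 0
K(U) = 1/U - U/48 (K(U) = U/(-48) + 1/U = U*(-1/48) + 1/U = -U/48 + 1/U = 1/U - U/48)
(((4519 - 11273) + K(-80)) - 26649) + u(-125) = (((4519 - 11273) + (1/(-80) - 1/48*(-80))) - 26649) + 0 = ((-6754 + (-1/80 + 5/3)) - 26649) + 0 = ((-6754 + 397/240) - 26649) + 0 = (-1620563/240 - 26649) + 0 = -8016323/240 + 0 = -8016323/240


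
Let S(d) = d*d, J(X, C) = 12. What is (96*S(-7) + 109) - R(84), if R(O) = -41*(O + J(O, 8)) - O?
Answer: 8833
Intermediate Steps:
S(d) = d²
R(O) = -492 - 42*O (R(O) = -41*(O + 12) - O = -41*(12 + O) - O = (-492 - 41*O) - O = -492 - 42*O)
(96*S(-7) + 109) - R(84) = (96*(-7)² + 109) - (-492 - 42*84) = (96*49 + 109) - (-492 - 3528) = (4704 + 109) - 1*(-4020) = 4813 + 4020 = 8833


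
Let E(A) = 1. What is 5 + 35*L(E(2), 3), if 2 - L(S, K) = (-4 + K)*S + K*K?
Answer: -205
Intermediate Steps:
L(S, K) = 2 - K² - S*(-4 + K) (L(S, K) = 2 - ((-4 + K)*S + K*K) = 2 - (S*(-4 + K) + K²) = 2 - (K² + S*(-4 + K)) = 2 + (-K² - S*(-4 + K)) = 2 - K² - S*(-4 + K))
5 + 35*L(E(2), 3) = 5 + 35*(2 - 1*3² + 4*1 - 1*3*1) = 5 + 35*(2 - 1*9 + 4 - 3) = 5 + 35*(2 - 9 + 4 - 3) = 5 + 35*(-6) = 5 - 210 = -205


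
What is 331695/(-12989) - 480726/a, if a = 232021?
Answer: -83204355609/3013720769 ≈ -27.609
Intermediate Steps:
331695/(-12989) - 480726/a = 331695/(-12989) - 480726/232021 = 331695*(-1/12989) - 480726*1/232021 = -331695/12989 - 480726/232021 = -83204355609/3013720769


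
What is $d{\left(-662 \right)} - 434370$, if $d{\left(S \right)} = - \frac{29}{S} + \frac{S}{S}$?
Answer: $- \frac{287552249}{662} \approx -4.3437 \cdot 10^{5}$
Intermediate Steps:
$d{\left(S \right)} = 1 - \frac{29}{S}$ ($d{\left(S \right)} = - \frac{29}{S} + 1 = 1 - \frac{29}{S}$)
$d{\left(-662 \right)} - 434370 = \frac{-29 - 662}{-662} - 434370 = \left(- \frac{1}{662}\right) \left(-691\right) - 434370 = \frac{691}{662} - 434370 = - \frac{287552249}{662}$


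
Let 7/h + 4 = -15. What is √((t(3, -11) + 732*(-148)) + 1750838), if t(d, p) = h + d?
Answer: 2*√148236043/19 ≈ 1281.6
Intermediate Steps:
h = -7/19 (h = 7/(-4 - 15) = 7/(-19) = 7*(-1/19) = -7/19 ≈ -0.36842)
t(d, p) = -7/19 + d
√((t(3, -11) + 732*(-148)) + 1750838) = √(((-7/19 + 3) + 732*(-148)) + 1750838) = √((50/19 - 108336) + 1750838) = √(-2058334/19 + 1750838) = √(31207588/19) = 2*√148236043/19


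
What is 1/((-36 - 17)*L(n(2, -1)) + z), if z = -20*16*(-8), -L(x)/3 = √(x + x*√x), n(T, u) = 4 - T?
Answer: 1/(2560 + 159*√(2 + 2*√2)) ≈ 0.00034372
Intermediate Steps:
L(x) = -3*√(x + x^(3/2)) (L(x) = -3*√(x + x*√x) = -3*√(x + x^(3/2)))
z = 2560 (z = -320*(-8) = 2560)
1/((-36 - 17)*L(n(2, -1)) + z) = 1/((-36 - 17)*(-3*√((4 - 1*2) + (4 - 1*2)^(3/2))) + 2560) = 1/(-(-159)*√((4 - 2) + (4 - 2)^(3/2)) + 2560) = 1/(-(-159)*√(2 + 2^(3/2)) + 2560) = 1/(-(-159)*√(2 + 2*√2) + 2560) = 1/(159*√(2 + 2*√2) + 2560) = 1/(2560 + 159*√(2 + 2*√2))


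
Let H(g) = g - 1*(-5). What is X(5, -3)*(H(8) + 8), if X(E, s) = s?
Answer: -63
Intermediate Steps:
H(g) = 5 + g (H(g) = g + 5 = 5 + g)
X(5, -3)*(H(8) + 8) = -3*((5 + 8) + 8) = -3*(13 + 8) = -3*21 = -63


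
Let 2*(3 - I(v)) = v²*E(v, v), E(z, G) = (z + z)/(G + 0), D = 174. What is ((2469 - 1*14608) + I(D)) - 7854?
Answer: -50266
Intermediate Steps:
E(z, G) = 2*z/G (E(z, G) = (2*z)/G = 2*z/G)
I(v) = 3 - v² (I(v) = 3 - v²*2*v/v/2 = 3 - v²*2/2 = 3 - v²)
((2469 - 1*14608) + I(D)) - 7854 = ((2469 - 1*14608) + (3 - 1*174²)) - 7854 = ((2469 - 14608) + (3 - 1*30276)) - 7854 = (-12139 + (3 - 30276)) - 7854 = (-12139 - 30273) - 7854 = -42412 - 7854 = -50266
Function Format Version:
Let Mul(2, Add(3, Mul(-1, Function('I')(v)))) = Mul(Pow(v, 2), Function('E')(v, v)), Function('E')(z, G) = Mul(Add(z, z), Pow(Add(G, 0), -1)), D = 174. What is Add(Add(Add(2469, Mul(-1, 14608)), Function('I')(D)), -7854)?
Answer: -50266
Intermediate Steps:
Function('E')(z, G) = Mul(2, z, Pow(G, -1)) (Function('E')(z, G) = Mul(Mul(2, z), Pow(G, -1)) = Mul(2, z, Pow(G, -1)))
Function('I')(v) = Add(3, Mul(-1, Pow(v, 2))) (Function('I')(v) = Add(3, Mul(Rational(-1, 2), Mul(Pow(v, 2), Mul(2, v, Pow(v, -1))))) = Add(3, Mul(Rational(-1, 2), Mul(Pow(v, 2), 2))) = Add(3, Mul(Rational(-1, 2), Mul(2, Pow(v, 2)))) = Add(3, Mul(-1, Pow(v, 2))))
Add(Add(Add(2469, Mul(-1, 14608)), Function('I')(D)), -7854) = Add(Add(Add(2469, Mul(-1, 14608)), Add(3, Mul(-1, Pow(174, 2)))), -7854) = Add(Add(Add(2469, -14608), Add(3, Mul(-1, 30276))), -7854) = Add(Add(-12139, Add(3, -30276)), -7854) = Add(Add(-12139, -30273), -7854) = Add(-42412, -7854) = -50266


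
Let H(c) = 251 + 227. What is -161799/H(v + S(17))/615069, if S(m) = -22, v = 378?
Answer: -53933/98000994 ≈ -0.00055033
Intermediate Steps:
H(c) = 478
-161799/H(v + S(17))/615069 = -161799/478/615069 = -161799*1/478*(1/615069) = -161799/478*1/615069 = -53933/98000994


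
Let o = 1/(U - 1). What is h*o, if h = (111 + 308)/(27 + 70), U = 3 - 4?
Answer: -419/194 ≈ -2.1598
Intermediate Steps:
U = -1
h = 419/97 ≈ 4.3196
o = -½ (o = 1/(-1 - 1) = 1/(-2) = -½ ≈ -0.50000)
h*o = (419/97)*(-½) = -419/194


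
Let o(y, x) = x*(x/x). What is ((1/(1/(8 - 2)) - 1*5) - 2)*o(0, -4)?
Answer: 4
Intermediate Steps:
o(y, x) = x (o(y, x) = x*1 = x)
((1/(1/(8 - 2)) - 1*5) - 2)*o(0, -4) = ((1/(1/(8 - 2)) - 1*5) - 2)*(-4) = ((1/(1/6) - 5) - 2)*(-4) = ((1/(⅙) - 5) - 2)*(-4) = ((6 - 5) - 2)*(-4) = (1 - 2)*(-4) = -1*(-4) = 4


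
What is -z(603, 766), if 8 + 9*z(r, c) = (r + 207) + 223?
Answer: -1025/9 ≈ -113.89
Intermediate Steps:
z(r, c) = 422/9 + r/9 (z(r, c) = -8/9 + ((r + 207) + 223)/9 = -8/9 + ((207 + r) + 223)/9 = -8/9 + (430 + r)/9 = -8/9 + (430/9 + r/9) = 422/9 + r/9)
-z(603, 766) = -(422/9 + (1/9)*603) = -(422/9 + 67) = -1*1025/9 = -1025/9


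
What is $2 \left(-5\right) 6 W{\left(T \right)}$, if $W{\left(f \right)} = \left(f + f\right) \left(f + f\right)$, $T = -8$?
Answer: $-15360$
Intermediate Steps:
$W{\left(f \right)} = 4 f^{2}$ ($W{\left(f \right)} = 2 f 2 f = 4 f^{2}$)
$2 \left(-5\right) 6 W{\left(T \right)} = 2 \left(-5\right) 6 \cdot 4 \left(-8\right)^{2} = \left(-10\right) 6 \cdot 4 \cdot 64 = \left(-60\right) 256 = -15360$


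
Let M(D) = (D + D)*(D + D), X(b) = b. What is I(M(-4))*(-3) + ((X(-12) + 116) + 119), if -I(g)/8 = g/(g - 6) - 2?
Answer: 5843/29 ≈ 201.48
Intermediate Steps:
M(D) = 4*D² (M(D) = (2*D)*(2*D) = 4*D²)
I(g) = 16 - 8*g/(-6 + g) (I(g) = -8*(g/(g - 6) - 2) = -8*(g/(-6 + g) - 2) = -8*(-2 + g/(-6 + g)) = 16 - 8*g/(-6 + g))
I(M(-4))*(-3) + ((X(-12) + 116) + 119) = (8*(-12 + 4*(-4)²)/(-6 + 4*(-4)²))*(-3) + ((-12 + 116) + 119) = (8*(-12 + 4*16)/(-6 + 4*16))*(-3) + (104 + 119) = (8*(-12 + 64)/(-6 + 64))*(-3) + 223 = (8*52/58)*(-3) + 223 = (8*(1/58)*52)*(-3) + 223 = (208/29)*(-3) + 223 = -624/29 + 223 = 5843/29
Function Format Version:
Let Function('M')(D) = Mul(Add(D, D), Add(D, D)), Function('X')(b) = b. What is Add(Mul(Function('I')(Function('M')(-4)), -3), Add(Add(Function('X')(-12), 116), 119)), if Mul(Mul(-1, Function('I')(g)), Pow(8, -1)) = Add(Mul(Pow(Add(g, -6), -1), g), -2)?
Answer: Rational(5843, 29) ≈ 201.48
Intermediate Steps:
Function('M')(D) = Mul(4, Pow(D, 2)) (Function('M')(D) = Mul(Mul(2, D), Mul(2, D)) = Mul(4, Pow(D, 2)))
Function('I')(g) = Add(16, Mul(-8, g, Pow(Add(-6, g), -1))) (Function('I')(g) = Mul(-8, Add(Mul(Pow(Add(g, -6), -1), g), -2)) = Mul(-8, Add(Mul(Pow(Add(-6, g), -1), g), -2)) = Mul(-8, Add(Mul(g, Pow(Add(-6, g), -1)), -2)) = Mul(-8, Add(-2, Mul(g, Pow(Add(-6, g), -1)))) = Add(16, Mul(-8, g, Pow(Add(-6, g), -1))))
Add(Mul(Function('I')(Function('M')(-4)), -3), Add(Add(Function('X')(-12), 116), 119)) = Add(Mul(Mul(8, Pow(Add(-6, Mul(4, Pow(-4, 2))), -1), Add(-12, Mul(4, Pow(-4, 2)))), -3), Add(Add(-12, 116), 119)) = Add(Mul(Mul(8, Pow(Add(-6, Mul(4, 16)), -1), Add(-12, Mul(4, 16))), -3), Add(104, 119)) = Add(Mul(Mul(8, Pow(Add(-6, 64), -1), Add(-12, 64)), -3), 223) = Add(Mul(Mul(8, Pow(58, -1), 52), -3), 223) = Add(Mul(Mul(8, Rational(1, 58), 52), -3), 223) = Add(Mul(Rational(208, 29), -3), 223) = Add(Rational(-624, 29), 223) = Rational(5843, 29)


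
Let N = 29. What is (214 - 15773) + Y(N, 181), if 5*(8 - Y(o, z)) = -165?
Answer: -15518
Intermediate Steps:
Y(o, z) = 41 (Y(o, z) = 8 - ⅕*(-165) = 8 + 33 = 41)
(214 - 15773) + Y(N, 181) = (214 - 15773) + 41 = -15559 + 41 = -15518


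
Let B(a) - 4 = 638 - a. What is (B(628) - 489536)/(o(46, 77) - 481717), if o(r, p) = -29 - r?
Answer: 244761/240896 ≈ 1.0160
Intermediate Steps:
B(a) = 642 - a (B(a) = 4 + (638 - a) = 642 - a)
(B(628) - 489536)/(o(46, 77) - 481717) = ((642 - 1*628) - 489536)/((-29 - 1*46) - 481717) = ((642 - 628) - 489536)/((-29 - 46) - 481717) = (14 - 489536)/(-75 - 481717) = -489522/(-481792) = -489522*(-1/481792) = 244761/240896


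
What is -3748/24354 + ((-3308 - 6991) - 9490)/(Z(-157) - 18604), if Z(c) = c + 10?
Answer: 205831279/228330927 ≈ 0.90146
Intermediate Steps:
Z(c) = 10 + c
-3748/24354 + ((-3308 - 6991) - 9490)/(Z(-157) - 18604) = -3748/24354 + ((-3308 - 6991) - 9490)/((10 - 157) - 18604) = -3748*1/24354 + (-10299 - 9490)/(-147 - 18604) = -1874/12177 - 19789/(-18751) = -1874/12177 - 19789*(-1/18751) = -1874/12177 + 19789/18751 = 205831279/228330927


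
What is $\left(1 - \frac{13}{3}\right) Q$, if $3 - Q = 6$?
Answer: $10$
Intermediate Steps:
$Q = -3$ ($Q = 3 - 6 = -3$)
$\left(1 - \frac{13}{3}\right) Q = \left(1 - \frac{13}{3}\right) \left(-3\right) = \left(- \frac{10}{3}\right) \left(-3\right) = 10$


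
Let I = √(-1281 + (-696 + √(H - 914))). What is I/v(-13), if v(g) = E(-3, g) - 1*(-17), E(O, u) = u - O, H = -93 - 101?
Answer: √(-1977 + 2*I*√277)/7 ≈ 0.053472 + 6.3521*I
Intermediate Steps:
H = -194
v(g) = 20 + g (v(g) = (g - 1*(-3)) - 1*(-17) = (g + 3) + 17 = (3 + g) + 17 = 20 + g)
I = √(-1977 + 2*I*√277) (I = √(-1281 + (-696 + √(-194 - 914))) = √(-1281 + (-696 + √(-1108))) = √(-1281 + (-696 + 2*I*√277)) = √(-1977 + 2*I*√277) ≈ 0.3743 + 44.465*I)
I/v(-13) = √(-1977 + 2*I*√277)/(20 - 13) = √(-1977 + 2*I*√277)/7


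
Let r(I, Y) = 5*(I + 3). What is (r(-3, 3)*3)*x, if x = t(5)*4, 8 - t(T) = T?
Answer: 0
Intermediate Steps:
r(I, Y) = 15 + 5*I (r(I, Y) = 5*(3 + I) = 15 + 5*I)
t(T) = 8 - T
x = 12 (x = (8 - 1*5)*4 = (8 - 5)*4 = 3*4 = 12)
(r(-3, 3)*3)*x = ((15 + 5*(-3))*3)*12 = ((15 - 15)*3)*12 = (0*3)*12 = 0*12 = 0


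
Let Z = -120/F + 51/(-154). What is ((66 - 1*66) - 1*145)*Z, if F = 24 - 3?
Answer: 19285/22 ≈ 876.59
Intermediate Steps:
F = 21
Z = -133/22 (Z = -120/21 + 51/(-154) = -120*1/21 + 51*(-1/154) = -40/7 - 51/154 = -133/22 ≈ -6.0455)
((66 - 1*66) - 1*145)*Z = ((66 - 1*66) - 1*145)*(-133/22) = ((66 - 66) - 145)*(-133/22) = (0 - 145)*(-133/22) = -145*(-133/22) = 19285/22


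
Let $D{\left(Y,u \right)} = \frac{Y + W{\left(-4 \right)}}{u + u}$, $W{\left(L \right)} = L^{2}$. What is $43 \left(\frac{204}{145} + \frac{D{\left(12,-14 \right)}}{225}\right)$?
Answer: $\frac{393493}{6525} \approx 60.305$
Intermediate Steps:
$D{\left(Y,u \right)} = \frac{16 + Y}{2 u}$ ($D{\left(Y,u \right)} = \frac{Y + \left(-4\right)^{2}}{u + u} = \frac{Y + 16}{2 u} = \left(16 + Y\right) \frac{1}{2 u} = \frac{16 + Y}{2 u}$)
$43 \left(\frac{204}{145} + \frac{D{\left(12,-14 \right)}}{225}\right) = 43 \left(\frac{204}{145} + \frac{\frac{1}{2} \frac{1}{-14} \left(16 + 12\right)}{225}\right) = 43 \left(204 \cdot \frac{1}{145} + \frac{1}{2} \left(- \frac{1}{14}\right) 28 \cdot \frac{1}{225}\right) = 43 \left(\frac{204}{145} - \frac{1}{225}\right) = 43 \cdot \frac{9151}{6525} = \frac{393493}{6525}$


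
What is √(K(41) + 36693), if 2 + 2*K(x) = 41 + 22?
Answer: 11*√1214/2 ≈ 191.63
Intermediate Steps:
K(x) = 61/2 (K(x) = -1 + (41 + 22)/2 = -1 + (½)*63 = -1 + 63/2 = 61/2)
√(K(41) + 36693) = √(61/2 + 36693) = √(73447/2) = 11*√1214/2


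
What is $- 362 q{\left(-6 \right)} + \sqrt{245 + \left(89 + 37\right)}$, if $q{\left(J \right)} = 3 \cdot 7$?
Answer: $-7602 + \sqrt{371} \approx -7582.7$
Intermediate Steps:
$q{\left(J \right)} = 21$
$- 362 q{\left(-6 \right)} + \sqrt{245 + \left(89 + 37\right)} = \left(-362\right) 21 + \sqrt{245 + \left(89 + 37\right)} = -7602 + \sqrt{245 + 126} = -7602 + \sqrt{371}$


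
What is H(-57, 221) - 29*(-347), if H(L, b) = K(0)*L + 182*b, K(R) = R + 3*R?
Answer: 50285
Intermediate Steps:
K(R) = 4*R
H(L, b) = 182*b (H(L, b) = (4*0)*L + 182*b = 0*L + 182*b = 0 + 182*b = 182*b)
H(-57, 221) - 29*(-347) = 182*221 - 29*(-347) = 40222 - 1*(-10063) = 40222 + 10063 = 50285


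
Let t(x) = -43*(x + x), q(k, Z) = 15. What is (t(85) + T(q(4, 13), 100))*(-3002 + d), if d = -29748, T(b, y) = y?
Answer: 236127500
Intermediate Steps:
t(x) = -86*x
(t(85) + T(q(4, 13), 100))*(-3002 + d) = (-86*85 + 100)*(-3002 - 29748) = (-7310 + 100)*(-32750) = -7210*(-32750) = 236127500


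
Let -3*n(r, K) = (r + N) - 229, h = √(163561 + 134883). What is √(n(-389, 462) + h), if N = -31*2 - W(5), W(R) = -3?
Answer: √(2031 + 18*√74611)/3 ≈ 27.784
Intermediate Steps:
h = 2*√74611 (h = √298444 = 2*√74611 ≈ 546.30)
N = -59 (N = -31*2 - 1*(-3) = -62 + 3 = -59)
n(r, K) = 96 - r/3 (n(r, K) = -((r - 59) - 229)/3 = -((-59 + r) - 229)/3 = -(-288 + r)/3 = 96 - r/3)
√(n(-389, 462) + h) = √((96 - ⅓*(-389)) + 2*√74611) = √((96 + 389/3) + 2*√74611) = √(677/3 + 2*√74611)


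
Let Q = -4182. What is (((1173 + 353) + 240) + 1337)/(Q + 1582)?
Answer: -3103/2600 ≈ -1.1935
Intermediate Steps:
(((1173 + 353) + 240) + 1337)/(Q + 1582) = (((1173 + 353) + 240) + 1337)/(-4182 + 1582) = ((1526 + 240) + 1337)/(-2600) = (1766 + 1337)*(-1/2600) = 3103*(-1/2600) = -3103/2600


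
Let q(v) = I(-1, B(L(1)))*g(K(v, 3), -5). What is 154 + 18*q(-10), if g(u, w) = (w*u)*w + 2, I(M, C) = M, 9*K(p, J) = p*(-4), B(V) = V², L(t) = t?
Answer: -1882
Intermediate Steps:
K(p, J) = -4*p/9 (K(p, J) = (p*(-4))/9 = (-4*p)/9 = -4*p/9)
g(u, w) = 2 + u*w² (g(u, w) = (u*w)*w + 2 = u*w² + 2 = 2 + u*w²)
q(v) = -2 + 100*v/9 (q(v) = -(2 - 4*v/9*(-5)²) = -(2 - 4*v/9*25) = -(2 - 100*v/9) = -2 + 100*v/9)
154 + 18*q(-10) = 154 + 18*(-2 + (100/9)*(-10)) = 154 + 18*(-2 - 1000/9) = 154 + 18*(-1018/9) = 154 - 2036 = -1882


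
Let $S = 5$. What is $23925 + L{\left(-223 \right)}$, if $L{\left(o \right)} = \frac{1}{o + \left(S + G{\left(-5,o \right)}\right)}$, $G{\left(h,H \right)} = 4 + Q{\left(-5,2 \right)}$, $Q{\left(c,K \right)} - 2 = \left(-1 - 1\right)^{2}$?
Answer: $\frac{4976399}{208} \approx 23925.0$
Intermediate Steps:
$Q{\left(c,K \right)} = 6$ ($Q{\left(c,K \right)} = 2 + \left(-1 - 1\right)^{2} = 2 + \left(-2\right)^{2} = 2 + 4 = 6$)
$G{\left(h,H \right)} = 10$ ($G{\left(h,H \right)} = 4 + 6 = 10$)
$L{\left(o \right)} = \frac{1}{15 + o}$ ($L{\left(o \right)} = \frac{1}{o + \left(5 + 10\right)} = \frac{1}{o + 15} = \frac{1}{15 + o}$)
$23925 + L{\left(-223 \right)} = 23925 + \frac{1}{15 - 223} = 23925 + \frac{1}{-208} = 23925 - \frac{1}{208} = \frac{4976399}{208}$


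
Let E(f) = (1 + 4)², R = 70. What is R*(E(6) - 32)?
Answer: -490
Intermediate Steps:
E(f) = 25 (E(f) = 5² = 25)
R*(E(6) - 32) = 70*(25 - 32) = 70*(-7) = -490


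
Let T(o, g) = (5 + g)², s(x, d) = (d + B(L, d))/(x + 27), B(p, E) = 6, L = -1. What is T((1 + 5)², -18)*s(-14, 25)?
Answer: 403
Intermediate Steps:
s(x, d) = (6 + d)/(27 + x) (s(x, d) = (d + 6)/(x + 27) = (6 + d)/(27 + x))
T((1 + 5)², -18)*s(-14, 25) = (5 - 18)²*((6 + 25)/(27 - 14)) = (-13)²*(31/13) = 169*((1/13)*31) = 169*(31/13) = 403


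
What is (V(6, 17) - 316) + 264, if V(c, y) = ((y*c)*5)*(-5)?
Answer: -2602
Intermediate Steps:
V(c, y) = -25*c*y (V(c, y) = ((c*y)*5)*(-5) = (5*c*y)*(-5) = -25*c*y)
(V(6, 17) - 316) + 264 = (-25*6*17 - 316) + 264 = (-2550 - 316) + 264 = -2866 + 264 = -2602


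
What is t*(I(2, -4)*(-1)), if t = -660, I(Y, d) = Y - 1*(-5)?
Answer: 4620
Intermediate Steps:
I(Y, d) = 5 + Y (I(Y, d) = Y + 5 = 5 + Y)
t*(I(2, -4)*(-1)) = -660*(5 + 2)*(-1) = -4620*(-1) = -660*(-7) = 4620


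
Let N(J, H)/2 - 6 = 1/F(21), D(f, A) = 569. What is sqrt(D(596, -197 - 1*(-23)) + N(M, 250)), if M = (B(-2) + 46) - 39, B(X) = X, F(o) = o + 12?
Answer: 5*sqrt(25311)/33 ≈ 24.105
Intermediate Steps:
F(o) = 12 + o
M = 5 (M = (-2 + 46) - 39 = 44 - 39 = 5)
N(J, H) = 398/33 (N(J, H) = 12 + 2/(12 + 21) = 12 + 2/33 = 398/33)
sqrt(D(596, -197 - 1*(-23)) + N(M, 250)) = sqrt(569 + 398/33) = sqrt(19175/33) = 5*sqrt(25311)/33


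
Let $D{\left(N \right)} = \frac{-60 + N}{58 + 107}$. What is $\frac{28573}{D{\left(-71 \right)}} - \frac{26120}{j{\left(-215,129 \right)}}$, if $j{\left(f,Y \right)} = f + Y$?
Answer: $- \frac{201014575}{5633} \approx -35685.0$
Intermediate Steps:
$D{\left(N \right)} = - \frac{4}{11} + \frac{N}{165}$ ($D{\left(N \right)} = \frac{-60 + N}{165} = \left(-60 + N\right) \frac{1}{165} = - \frac{4}{11} + \frac{N}{165}$)
$j{\left(f,Y \right)} = Y + f$
$\frac{28573}{D{\left(-71 \right)}} - \frac{26120}{j{\left(-215,129 \right)}} = \frac{28573}{- \frac{4}{11} + \frac{1}{165} \left(-71\right)} - \frac{26120}{129 - 215} = \frac{28573}{- \frac{4}{11} - \frac{71}{165}} - \frac{26120}{-86} = \frac{28573}{- \frac{131}{165}} - - \frac{13060}{43} = 28573 \left(- \frac{165}{131}\right) + \frac{13060}{43} = - \frac{4714545}{131} + \frac{13060}{43} = - \frac{201014575}{5633}$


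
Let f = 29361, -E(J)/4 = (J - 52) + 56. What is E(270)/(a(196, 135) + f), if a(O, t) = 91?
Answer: -274/7363 ≈ -0.037213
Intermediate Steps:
E(J) = -16 - 4*J (E(J) = -4*((J - 52) + 56) = -4*((-52 + J) + 56) = -4*(4 + J) = -16 - 4*J)
E(270)/(a(196, 135) + f) = (-16 - 4*270)/(91 + 29361) = (-16 - 1080)/29452 = -1096*1/29452 = -274/7363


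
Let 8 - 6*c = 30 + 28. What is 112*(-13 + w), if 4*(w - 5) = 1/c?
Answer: -22484/25 ≈ -899.36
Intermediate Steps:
c = -25/3 (c = 4/3 - (30 + 28)/6 = 4/3 - ⅙*58 = 4/3 - 29/3 = -25/3 ≈ -8.3333)
w = 497/100 (w = 5 + 1/(4*(-25/3)) = 5 + (¼)*(-3/25) = 5 - 3/100 = 497/100 ≈ 4.9700)
112*(-13 + w) = 112*(-13 + 497/100) = 112*(-803/100) = -22484/25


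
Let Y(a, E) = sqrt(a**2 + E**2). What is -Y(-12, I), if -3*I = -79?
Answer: -sqrt(7537)/3 ≈ -28.939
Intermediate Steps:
I = 79/3 (I = -1/3*(-79) = 79/3 ≈ 26.333)
Y(a, E) = sqrt(E**2 + a**2)
-Y(-12, I) = -sqrt((79/3)**2 + (-12)**2) = -sqrt(6241/9 + 144) = -sqrt(7537/9) = -sqrt(7537)/3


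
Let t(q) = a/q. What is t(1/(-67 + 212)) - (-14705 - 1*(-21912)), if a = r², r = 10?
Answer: 7293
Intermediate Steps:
a = 100 (a = 10² = 100)
t(q) = 100/q
t(1/(-67 + 212)) - (-14705 - 1*(-21912)) = 100/(1/(-67 + 212)) - (-14705 - 1*(-21912)) = 100/(1/145) - (-14705 + 21912) = 100/(1/145) - 1*7207 = 100*145 - 7207 = 14500 - 7207 = 7293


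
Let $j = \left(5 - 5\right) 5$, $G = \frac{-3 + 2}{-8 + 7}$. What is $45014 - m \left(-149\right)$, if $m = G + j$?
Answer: $45163$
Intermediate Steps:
$G = 1$ ($G = - \frac{1}{-1} = \left(-1\right) \left(-1\right) = 1$)
$j = 0$ ($j = 0 \cdot 5 = 0$)
$m = 1$ ($m = 1 + 0 = 1$)
$45014 - m \left(-149\right) = 45014 - 1 \left(-149\right) = 45014 - -149 = 45014 + 149 = 45163$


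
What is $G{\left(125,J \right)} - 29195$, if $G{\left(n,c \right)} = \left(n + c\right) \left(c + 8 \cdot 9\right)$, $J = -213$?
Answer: $-16787$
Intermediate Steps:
$G{\left(n,c \right)} = \left(72 + c\right) \left(c + n\right)$ ($G{\left(n,c \right)} = \left(c + n\right) \left(c + 72\right) = \left(c + n\right) \left(72 + c\right) = \left(72 + c\right) \left(c + n\right)$)
$G{\left(125,J \right)} - 29195 = \left(\left(-213\right)^{2} + 72 \left(-213\right) + 72 \cdot 125 - 26625\right) - 29195 = \left(45369 - 15336 + 9000 - 26625\right) - 29195 = 12408 - 29195 = -16787$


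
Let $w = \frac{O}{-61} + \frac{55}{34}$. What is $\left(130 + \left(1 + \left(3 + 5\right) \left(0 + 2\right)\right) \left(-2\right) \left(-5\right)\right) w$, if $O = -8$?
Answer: $\frac{544050}{1037} \approx 524.64$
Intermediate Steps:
$w = \frac{3627}{2074}$ ($w = - \frac{8}{-61} + \frac{55}{34} = \left(-8\right) \left(- \frac{1}{61}\right) + 55 \cdot \frac{1}{34} = \frac{8}{61} + \frac{55}{34} = \frac{3627}{2074} \approx 1.7488$)
$\left(130 + \left(1 + \left(3 + 5\right) \left(0 + 2\right)\right) \left(-2\right) \left(-5\right)\right) w = \left(130 + \left(1 + \left(3 + 5\right) \left(0 + 2\right)\right) \left(-2\right) \left(-5\right)\right) \frac{3627}{2074} = \left(130 + \left(1 + 8 \cdot 2\right) \left(-2\right) \left(-5\right)\right) \frac{3627}{2074} = \left(130 + \left(1 + 16\right) \left(-2\right) \left(-5\right)\right) \frac{3627}{2074} = \left(130 + 17 \left(-2\right) \left(-5\right)\right) \frac{3627}{2074} = \left(130 - -170\right) \frac{3627}{2074} = \left(130 + 170\right) \frac{3627}{2074} = 300 \cdot \frac{3627}{2074} = \frac{544050}{1037}$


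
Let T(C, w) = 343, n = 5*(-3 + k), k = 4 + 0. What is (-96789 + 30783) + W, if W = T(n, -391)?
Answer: -65663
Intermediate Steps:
k = 4
n = 5 (n = 5*(-3 + 4) = 5*1 = 5)
W = 343
(-96789 + 30783) + W = (-96789 + 30783) + 343 = -66006 + 343 = -65663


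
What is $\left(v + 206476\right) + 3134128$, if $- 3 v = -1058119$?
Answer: $\frac{11079931}{3} \approx 3.6933 \cdot 10^{6}$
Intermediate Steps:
$v = \frac{1058119}{3}$ ($v = \left(- \frac{1}{3}\right) \left(-1058119\right) = \frac{1058119}{3} \approx 3.5271 \cdot 10^{5}$)
$\left(v + 206476\right) + 3134128 = \left(\frac{1058119}{3} + 206476\right) + 3134128 = \frac{1677547}{3} + 3134128 = \frac{11079931}{3}$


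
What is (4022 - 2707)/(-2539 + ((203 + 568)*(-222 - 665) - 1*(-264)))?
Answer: -1315/686152 ≈ -0.0019165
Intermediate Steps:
(4022 - 2707)/(-2539 + ((203 + 568)*(-222 - 665) - 1*(-264))) = 1315/(-2539 + (771*(-887) + 264)) = 1315/(-2539 + (-683877 + 264)) = 1315/(-2539 - 683613) = 1315/(-686152) = 1315*(-1/686152) = -1315/686152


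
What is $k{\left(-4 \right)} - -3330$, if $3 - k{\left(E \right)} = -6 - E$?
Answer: $3335$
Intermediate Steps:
$k{\left(E \right)} = 9 + E$ ($k{\left(E \right)} = 3 - \left(-6 - E\right) = 3 + \left(6 + E\right) = 9 + E$)
$k{\left(-4 \right)} - -3330 = \left(9 - 4\right) - -3330 = 5 + 3330 = 3335$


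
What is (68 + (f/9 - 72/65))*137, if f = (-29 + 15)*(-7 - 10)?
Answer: 7480474/585 ≈ 12787.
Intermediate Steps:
f = 238 (f = -14*(-17) = 238)
(68 + (f/9 - 72/65))*137 = (68 + (238/9 - 72/65))*137 = (68 + 14822/585)*137 = (54602/585)*137 = 7480474/585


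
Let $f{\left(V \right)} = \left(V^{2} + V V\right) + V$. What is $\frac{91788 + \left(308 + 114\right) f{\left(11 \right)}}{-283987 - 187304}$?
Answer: $- \frac{198554}{471291} \approx -0.4213$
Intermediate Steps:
$f{\left(V \right)} = V + 2 V^{2}$ ($f{\left(V \right)} = \left(V^{2} + V^{2}\right) + V = 2 V^{2} + V = V + 2 V^{2}$)
$\frac{91788 + \left(308 + 114\right) f{\left(11 \right)}}{-283987 - 187304} = \frac{91788 + \left(308 + 114\right) 11 \left(1 + 2 \cdot 11\right)}{-283987 - 187304} = \frac{91788 + 422 \cdot 11 \left(1 + 22\right)}{-471291} = \left(91788 + 422 \cdot 11 \cdot 23\right) \left(- \frac{1}{471291}\right) = \left(91788 + 422 \cdot 253\right) \left(- \frac{1}{471291}\right) = \left(91788 + 106766\right) \left(- \frac{1}{471291}\right) = 198554 \left(- \frac{1}{471291}\right) = - \frac{198554}{471291}$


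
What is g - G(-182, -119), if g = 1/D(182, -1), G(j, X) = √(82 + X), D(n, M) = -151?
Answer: -1/151 - I*√37 ≈ -0.0066225 - 6.0828*I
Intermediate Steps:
g = -1/151 (g = 1/(-151) = -1/151 ≈ -0.0066225)
g - G(-182, -119) = -1/151 - √(82 - 119) = -1/151 - √(-37) = -1/151 - I*√37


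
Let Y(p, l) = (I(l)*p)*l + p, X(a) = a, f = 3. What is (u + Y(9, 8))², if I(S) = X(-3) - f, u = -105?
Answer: 278784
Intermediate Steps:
I(S) = -6 (I(S) = -3 - 1*3 = -3 - 3 = -6)
Y(p, l) = p - 6*l*p (Y(p, l) = (-6*p)*l + p = -6*l*p + p = p - 6*l*p)
(u + Y(9, 8))² = (-105 + 9*(1 - 6*8))² = (-105 + 9*(1 - 48))² = (-105 + 9*(-47))² = (-105 - 423)² = (-528)² = 278784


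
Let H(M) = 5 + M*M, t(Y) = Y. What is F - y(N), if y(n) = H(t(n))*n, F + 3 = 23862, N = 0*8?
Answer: 23859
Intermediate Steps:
N = 0
H(M) = 5 + M**2
F = 23859 (F = -3 + 23862 = 23859)
y(n) = n*(5 + n**2) (y(n) = (5 + n**2)*n = n*(5 + n**2))
F - y(N) = 23859 - 0*(5 + 0**2) = 23859 - 0*(5 + 0) = 23859 - 0*5 = 23859 - 1*0 = 23859 + 0 = 23859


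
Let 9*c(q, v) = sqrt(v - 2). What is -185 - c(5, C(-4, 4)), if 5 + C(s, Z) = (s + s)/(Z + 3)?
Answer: -185 - I*sqrt(399)/63 ≈ -185.0 - 0.31706*I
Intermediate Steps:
C(s, Z) = -5 + 2*s/(3 + Z) (C(s, Z) = -5 + (s + s)/(Z + 3) = -5 + (2*s)/(3 + Z) = -5 + 2*s/(3 + Z))
c(q, v) = sqrt(-2 + v)/9 (c(q, v) = sqrt(v - 2)/9 = sqrt(-2 + v)/9)
-185 - c(5, C(-4, 4)) = -185 - sqrt(-2 + (-15 - 5*4 + 2*(-4))/(3 + 4))/9 = -185 - sqrt(-2 + (-15 - 20 - 8)/7)/9 = -185 - sqrt(-2 + (1/7)*(-43))/9 = -185 - sqrt(-2 - 43/7)/9 = -185 - sqrt(-57/7)/9 = -185 - I*sqrt(399)/7/9 = -185 - I*sqrt(399)/63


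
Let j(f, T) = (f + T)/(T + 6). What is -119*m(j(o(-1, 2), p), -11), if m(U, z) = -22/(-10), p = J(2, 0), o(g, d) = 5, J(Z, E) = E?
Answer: -1309/5 ≈ -261.80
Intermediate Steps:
p = 0
j(f, T) = (T + f)/(6 + T)
m(U, z) = 11/5 (m(U, z) = -22*(-1/10) = 11/5)
-119*m(j(o(-1, 2), p), -11) = -119*11/5 = -1309/5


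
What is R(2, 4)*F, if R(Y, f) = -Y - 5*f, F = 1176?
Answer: -25872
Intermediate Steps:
R(2, 4)*F = (-1*2 - 5*4)*1176 = (-2 - 20)*1176 = -22*1176 = -25872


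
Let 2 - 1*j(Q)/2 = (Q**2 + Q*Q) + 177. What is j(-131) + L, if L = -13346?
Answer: -82340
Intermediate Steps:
j(Q) = -350 - 4*Q**2 (j(Q) = 4 - 2*((Q**2 + Q*Q) + 177) = 4 - 2*((Q**2 + Q**2) + 177) = 4 - 2*(2*Q**2 + 177) = 4 - 2*(177 + 2*Q**2) = 4 + (-354 - 4*Q**2) = -350 - 4*Q**2)
j(-131) + L = (-350 - 4*(-131)**2) - 13346 = (-350 - 4*17161) - 13346 = (-350 - 68644) - 13346 = -68994 - 13346 = -82340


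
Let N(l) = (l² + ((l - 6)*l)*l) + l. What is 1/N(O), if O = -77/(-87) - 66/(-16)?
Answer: 337153536/1774272775 ≈ 0.19002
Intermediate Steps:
O = 3487/696 (O = -77*(-1/87) - 66*(-1/16) = 77/87 + 33/8 = 3487/696 ≈ 5.0101)
N(l) = l + l² + l²*(-6 + l) (N(l) = (l² + ((-6 + l)*l)*l) + l = (l² + (l*(-6 + l))*l) + l = (l² + l²*(-6 + l)) + l = l + l² + l²*(-6 + l))
1/N(O) = 1/(3487*(1 + (3487/696)² - 5*3487/696)/696) = 1/(3487*(1 + 12159169/484416 - 17435/696)/696) = 1/((3487/696)*(508825/484416)) = 1/(1774272775/337153536) = 337153536/1774272775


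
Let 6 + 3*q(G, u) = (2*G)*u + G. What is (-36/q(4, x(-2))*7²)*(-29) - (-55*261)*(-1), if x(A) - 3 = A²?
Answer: -11513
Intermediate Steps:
x(A) = 3 + A²
q(G, u) = -2 + G/3 + 2*G*u/3 (q(G, u) = -2 + ((2*G)*u + G)/3 = -2 + (2*G*u + G)/3 = -2 + (G + 2*G*u)/3 = -2 + (G/3 + 2*G*u/3) = -2 + G/3 + 2*G*u/3)
(-36/q(4, x(-2))*7²)*(-29) - (-55*261)*(-1) = (-36/(-2 + (⅓)*4 + (⅔)*4*(3 + (-2)²))*7²)*(-29) - (-55*261)*(-1) = (-36/(-2 + 4/3 + (⅔)*4*(3 + 4))*49)*(-29) - (-14355)*(-1) = (-36/(-2 + 4/3 + (⅔)*4*7)*49)*(-29) - 1*14355 = (-36/(-2 + 4/3 + 56/3)*49)*(-29) - 14355 = (-36/18*49)*(-29) - 14355 = (-36*1/18*49)*(-29) - 14355 = -2*49*(-29) - 14355 = -98*(-29) - 14355 = 2842 - 14355 = -11513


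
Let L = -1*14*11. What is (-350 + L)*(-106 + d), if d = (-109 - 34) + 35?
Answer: 107856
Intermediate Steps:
L = -154 (L = -14*11 = -154)
d = -108 (d = -143 + 35 = -108)
(-350 + L)*(-106 + d) = (-350 - 154)*(-106 - 108) = -504*(-214) = 107856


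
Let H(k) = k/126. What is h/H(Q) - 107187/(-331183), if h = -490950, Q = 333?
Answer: -2276316147981/12253771 ≈ -1.8576e+5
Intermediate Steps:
H(k) = k/126 (H(k) = k*(1/126) = k/126)
h/H(Q) - 107187/(-331183) = -490950/((1/126)*333) - 107187/(-331183) = -490950/37/14 - 107187*(-1/331183) = -490950*14/37 + 107187/331183 = -6873300/37 + 107187/331183 = -2276316147981/12253771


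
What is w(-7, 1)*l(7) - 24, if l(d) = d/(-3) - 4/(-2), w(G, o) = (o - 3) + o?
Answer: -71/3 ≈ -23.667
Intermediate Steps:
w(G, o) = -3 + 2*o (w(G, o) = (-3 + o) + o = -3 + 2*o)
l(d) = 2 - d/3 (l(d) = d*(-⅓) - 4*(-½) = -d/3 + 2 = 2 - d/3)
w(-7, 1)*l(7) - 24 = (-3 + 2*1)*(2 - ⅓*7) - 24 = (-3 + 2)*(2 - 7/3) - 24 = -1*(-⅓) - 24 = ⅓ - 24 = -71/3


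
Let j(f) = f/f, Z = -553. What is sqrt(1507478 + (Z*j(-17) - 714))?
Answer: 7*sqrt(30739) ≈ 1227.3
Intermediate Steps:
j(f) = 1
sqrt(1507478 + (Z*j(-17) - 714)) = sqrt(1507478 + (-553*1 - 714)) = sqrt(1507478 + (-553 - 714)) = sqrt(1507478 - 1267) = sqrt(1506211) = 7*sqrt(30739)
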